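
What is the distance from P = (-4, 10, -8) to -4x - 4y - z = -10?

distance = |a·x₀ + b·y₀ + c·z₀ - d| / √(a² + b² + c²)
  = |(-4)·(-4) + (-4)·10 + (-1)·(-8) - (-10)| / √((-4)² + (-4)² + (-1)²)
  = |16 - 40 + 8 + 10| / √(16 + 16 + 1)
  = |-6| / √33
  = 6 / 5.745
  ≈ 1.044

1.044


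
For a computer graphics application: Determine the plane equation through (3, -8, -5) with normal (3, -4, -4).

The plane through P with normal n = (a, b, c) satisfies n·(r - P) = 0,
i.e. ax + by + cz = a·x₀ + b·y₀ + c·z₀.
d = 3·3 + (-4)·(-8) + (-4)·(-5)
  = 9 + 32 + 20
  = 61
Equation: 3x - 4y - 4z = 61

3x - 4y - 4z = 61


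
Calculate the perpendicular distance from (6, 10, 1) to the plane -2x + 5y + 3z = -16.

distance = |a·x₀ + b·y₀ + c·z₀ - d| / √(a² + b² + c²)
  = |(-2)·6 + 5·10 + 3·1 - (-16)| / √((-2)² + 5² + 3²)
  = |-12 + 50 + 3 + 16| / √(4 + 25 + 9)
  = |57| / √38
  = 57 / 6.164
  ≈ 9.247

9.247


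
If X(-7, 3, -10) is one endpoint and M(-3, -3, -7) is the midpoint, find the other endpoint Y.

Y = 2M - X
  = (2·(-3) - (-7), 2·(-3) - 3, 2·(-7) - (-10))
  = (-6 + 7, -6 - 3, -14 + 10)
  = (1, -9, -4)

(1, -9, -4)


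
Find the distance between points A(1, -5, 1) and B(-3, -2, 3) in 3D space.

d = √[(x₂-x₁)² + (y₂-y₁)² + (z₂-z₁)²]
  = √[(-4)² + 3² + 2²]
  = √[16 + 9 + 4]
  = √29
  ≈ 5.385

5.385


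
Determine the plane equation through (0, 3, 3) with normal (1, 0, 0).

The plane through P with normal n = (a, b, c) satisfies n·(r - P) = 0,
i.e. ax + by + cz = a·x₀ + b·y₀ + c·z₀.
d = 1·0 + 0·3 + 0·3
  = 0 + 0 + 0
  = 0
Equation: x = 0

x = 0


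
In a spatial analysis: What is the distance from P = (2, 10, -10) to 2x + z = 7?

distance = |a·x₀ + b·y₀ + c·z₀ - d| / √(a² + b² + c²)
  = |2·2 + 0·10 + 1·(-10) - 7| / √(2² + 0² + 1²)
  = |4 + 0 - 10 - 7| / √(4 + 0 + 1)
  = |-13| / √5
  = 13 / 2.236
  ≈ 5.814

5.814


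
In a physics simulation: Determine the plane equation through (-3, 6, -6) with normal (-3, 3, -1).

The plane through P with normal n = (a, b, c) satisfies n·(r - P) = 0,
i.e. ax + by + cz = a·x₀ + b·y₀ + c·z₀.
d = (-3)·(-3) + 3·6 + (-1)·(-6)
  = 9 + 18 + 6
  = 33
Equation: -3x + 3y - z = 33

-3x + 3y - z = 33


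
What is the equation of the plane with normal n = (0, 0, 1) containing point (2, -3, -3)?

The plane through P with normal n = (a, b, c) satisfies n·(r - P) = 0,
i.e. ax + by + cz = a·x₀ + b·y₀ + c·z₀.
d = 0·2 + 0·(-3) + 1·(-3)
  = 0 + 0 - 3
  = -3
Equation: z = -3

z = -3


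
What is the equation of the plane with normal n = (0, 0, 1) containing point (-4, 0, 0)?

The plane through P with normal n = (a, b, c) satisfies n·(r - P) = 0,
i.e. ax + by + cz = a·x₀ + b·y₀ + c·z₀.
d = 0·(-4) + 0·0 + 1·0
  = 0 + 0 + 0
  = 0
Equation: z = 0

z = 0


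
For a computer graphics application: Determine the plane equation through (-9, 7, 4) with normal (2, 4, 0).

The plane through P with normal n = (a, b, c) satisfies n·(r - P) = 0,
i.e. ax + by + cz = a·x₀ + b·y₀ + c·z₀.
d = 2·(-9) + 4·7 + 0·4
  = -18 + 28 + 0
  = 10
Equation: 2x + 4y = 10

2x + 4y = 10


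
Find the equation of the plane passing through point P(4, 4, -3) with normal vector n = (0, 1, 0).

The plane through P with normal n = (a, b, c) satisfies n·(r - P) = 0,
i.e. ax + by + cz = a·x₀ + b·y₀ + c·z₀.
d = 0·4 + 1·4 + 0·(-3)
  = 0 + 4 + 0
  = 4
Equation: y = 4

y = 4


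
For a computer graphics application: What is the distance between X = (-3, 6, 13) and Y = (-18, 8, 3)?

d = √[(x₂-x₁)² + (y₂-y₁)² + (z₂-z₁)²]
  = √[(-15)² + 2² + (-10)²]
  = √[225 + 4 + 100]
  = √329
  ≈ 18.14

18.14


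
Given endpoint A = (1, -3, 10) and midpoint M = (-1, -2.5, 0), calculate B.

B = 2M - A
  = (2·(-1) - 1, 2·(-2.5) - (-3), 2·0 - 10)
  = (-2 - 1, -5 + 3, 0 - 10)
  = (-3, -2, -10)

(-3, -2, -10)


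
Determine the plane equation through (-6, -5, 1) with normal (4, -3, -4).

The plane through P with normal n = (a, b, c) satisfies n·(r - P) = 0,
i.e. ax + by + cz = a·x₀ + b·y₀ + c·z₀.
d = 4·(-6) + (-3)·(-5) + (-4)·1
  = -24 + 15 - 4
  = -13
Equation: 4x - 3y - 4z = -13

4x - 3y - 4z = -13


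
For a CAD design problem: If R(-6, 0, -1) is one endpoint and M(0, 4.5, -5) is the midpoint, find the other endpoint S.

S = 2M - R
  = (2·0 - (-6), 2·4.5 - 0, 2·(-5) - (-1))
  = (0 + 6, 9 + 0, -10 + 1)
  = (6, 9, -9)

(6, 9, -9)


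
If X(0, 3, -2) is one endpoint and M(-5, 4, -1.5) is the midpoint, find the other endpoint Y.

Y = 2M - X
  = (2·(-5) - 0, 2·4 - 3, 2·(-1.5) - (-2))
  = (-10 + 0, 8 - 3, -3 + 2)
  = (-10, 5, -1)

(-10, 5, -1)


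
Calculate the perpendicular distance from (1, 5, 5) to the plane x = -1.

distance = |a·x₀ + b·y₀ + c·z₀ - d| / √(a² + b² + c²)
  = |1·1 + 0·5 + 0·5 - (-1)| / √(1² + 0² + 0²)
  = |1 + 0 + 0 + 1| / √(1 + 0 + 0)
  = |2| / √1
  = 2 / 1
  ≈ 2

2


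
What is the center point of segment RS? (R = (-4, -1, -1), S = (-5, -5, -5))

M = ((x₁+x₂)/2, (y₁+y₂)/2, (z₁+z₂)/2)
  = ((-4 - 5)/2, (-1 - 5)/2, (-1 - 5)/2)
  = (-9/2, -6/2, -6/2)
  = (-4.5, -3, -3)

(-4.5, -3, -3)


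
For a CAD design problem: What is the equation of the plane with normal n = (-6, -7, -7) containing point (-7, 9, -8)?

The plane through P with normal n = (a, b, c) satisfies n·(r - P) = 0,
i.e. ax + by + cz = a·x₀ + b·y₀ + c·z₀.
d = (-6)·(-7) + (-7)·9 + (-7)·(-8)
  = 42 - 63 + 56
  = 35
Equation: -6x - 7y - 7z = 35

-6x - 7y - 7z = 35


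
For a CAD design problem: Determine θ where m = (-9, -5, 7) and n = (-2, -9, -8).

m·n = (-9)·(-2) + (-5)·(-9) + 7·(-8) = 18 + 45 - 56 = 7
|m| = √((-9)² + (-5)² + 7²) = √155 ≈ 12.45
|n| = √((-2)² + (-9)² + (-8)²) = √149 ≈ 12.21
cos θ = (m·n)/(|m||n|) = 7/(12.45·12.21) ≈ 0.04606
θ = arccos(0.04606) ≈ 87.36°

87.36°


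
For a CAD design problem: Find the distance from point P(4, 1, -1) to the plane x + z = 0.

distance = |a·x₀ + b·y₀ + c·z₀ - d| / √(a² + b² + c²)
  = |1·4 + 0·1 + 1·(-1) - 0| / √(1² + 0² + 1²)
  = |4 + 0 - 1 + 0| / √(1 + 0 + 1)
  = |3| / √2
  = 3 / 1.414
  ≈ 2.121

2.121


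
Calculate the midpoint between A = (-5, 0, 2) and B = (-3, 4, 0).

M = ((x₁+x₂)/2, (y₁+y₂)/2, (z₁+z₂)/2)
  = ((-5 - 3)/2, (0 + 4)/2, (2 + 0)/2)
  = (-8/2, 4/2, 2/2)
  = (-4, 2, 1)

(-4, 2, 1)


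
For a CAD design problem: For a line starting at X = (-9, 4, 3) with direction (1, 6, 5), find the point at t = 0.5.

P(t) = X + t·d
  = (-9 + 1·0.5, 4 + 6·0.5, 3 + 5·0.5)
  = (-9 + 0.5, 4 + 3, 3 + 2.5)
  = (-8.5, 7, 5.5)

(-8.5, 7, 5.5)


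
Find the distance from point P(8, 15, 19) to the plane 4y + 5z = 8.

distance = |a·x₀ + b·y₀ + c·z₀ - d| / √(a² + b² + c²)
  = |0·8 + 4·15 + 5·19 - 8| / √(0² + 4² + 5²)
  = |0 + 60 + 95 - 8| / √(0 + 16 + 25)
  = |147| / √41
  = 147 / 6.403
  ≈ 22.96

22.96


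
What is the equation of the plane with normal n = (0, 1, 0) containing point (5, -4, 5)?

The plane through P with normal n = (a, b, c) satisfies n·(r - P) = 0,
i.e. ax + by + cz = a·x₀ + b·y₀ + c·z₀.
d = 0·5 + 1·(-4) + 0·5
  = 0 - 4 + 0
  = -4
Equation: y = -4

y = -4


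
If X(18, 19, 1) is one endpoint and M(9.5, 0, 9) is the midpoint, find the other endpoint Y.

Y = 2M - X
  = (2·9.5 - 18, 2·0 - 19, 2·9 - 1)
  = (19 - 18, 0 - 19, 18 - 1)
  = (1, -19, 17)

(1, -19, 17)


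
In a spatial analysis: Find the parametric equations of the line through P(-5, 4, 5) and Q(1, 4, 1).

Direction vector d = Q - P = (1 + 5, 4 - 4, 1 - 5) = (6, 0, -4)
Parametric form r = P + t·d:
x = -5 + 6t, y = 4, z = 5 - 4t

x = -5 + 6t, y = 4, z = 5 - 4t


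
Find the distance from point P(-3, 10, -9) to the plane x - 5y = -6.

distance = |a·x₀ + b·y₀ + c·z₀ - d| / √(a² + b² + c²)
  = |1·(-3) + (-5)·10 + 0·(-9) - (-6)| / √(1² + (-5)² + 0²)
  = |-3 - 50 + 0 + 6| / √(1 + 25 + 0)
  = |-47| / √26
  = 47 / 5.099
  ≈ 9.217

9.217


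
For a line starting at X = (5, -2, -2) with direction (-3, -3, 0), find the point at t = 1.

P(t) = X + t·d
  = (5 + (-3)·1, -2 + (-3)·1, -2 + 0·1)
  = (5 - 3, -2 - 3, -2 + 0)
  = (2, -5, -2)

(2, -5, -2)


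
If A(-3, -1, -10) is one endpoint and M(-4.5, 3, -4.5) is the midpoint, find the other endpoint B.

B = 2M - A
  = (2·(-4.5) - (-3), 2·3 - (-1), 2·(-4.5) - (-10))
  = (-9 + 3, 6 + 1, -9 + 10)
  = (-6, 7, 1)

(-6, 7, 1)


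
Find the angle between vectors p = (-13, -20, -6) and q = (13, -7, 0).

p·q = (-13)·13 + (-20)·(-7) + (-6)·0 = -169 + 140 + 0 = -29
|p| = √((-13)² + (-20)² + (-6)²) = √605 ≈ 24.6
|q| = √(13² + (-7)² + 0²) = √218 ≈ 14.76
cos θ = (p·q)/(|p||q|) = -29/(24.6·14.76) ≈ -0.07985
θ = arccos(-0.07985) ≈ 94.58°

94.58°


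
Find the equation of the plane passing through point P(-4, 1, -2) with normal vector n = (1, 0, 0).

The plane through P with normal n = (a, b, c) satisfies n·(r - P) = 0,
i.e. ax + by + cz = a·x₀ + b·y₀ + c·z₀.
d = 1·(-4) + 0·1 + 0·(-2)
  = -4 + 0 + 0
  = -4
Equation: x = -4

x = -4


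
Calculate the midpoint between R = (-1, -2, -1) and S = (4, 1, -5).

M = ((x₁+x₂)/2, (y₁+y₂)/2, (z₁+z₂)/2)
  = ((-1 + 4)/2, (-2 + 1)/2, (-1 - 5)/2)
  = (3/2, -1/2, -6/2)
  = (1.5, -0.5, -3)

(1.5, -0.5, -3)


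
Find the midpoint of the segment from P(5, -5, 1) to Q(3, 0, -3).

M = ((x₁+x₂)/2, (y₁+y₂)/2, (z₁+z₂)/2)
  = ((5 + 3)/2, (-5 + 0)/2, (1 - 3)/2)
  = (8/2, -5/2, -2/2)
  = (4, -2.5, -1)

(4, -2.5, -1)


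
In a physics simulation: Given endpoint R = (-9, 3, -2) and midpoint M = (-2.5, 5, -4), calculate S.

S = 2M - R
  = (2·(-2.5) - (-9), 2·5 - 3, 2·(-4) - (-2))
  = (-5 + 9, 10 - 3, -8 + 2)
  = (4, 7, -6)

(4, 7, -6)


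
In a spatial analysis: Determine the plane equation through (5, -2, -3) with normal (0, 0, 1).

The plane through P with normal n = (a, b, c) satisfies n·(r - P) = 0,
i.e. ax + by + cz = a·x₀ + b·y₀ + c·z₀.
d = 0·5 + 0·(-2) + 1·(-3)
  = 0 + 0 - 3
  = -3
Equation: z = -3

z = -3


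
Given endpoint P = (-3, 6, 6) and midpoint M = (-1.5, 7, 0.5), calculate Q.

Q = 2M - P
  = (2·(-1.5) - (-3), 2·7 - 6, 2·0.5 - 6)
  = (-3 + 3, 14 - 6, 1 - 6)
  = (0, 8, -5)

(0, 8, -5)


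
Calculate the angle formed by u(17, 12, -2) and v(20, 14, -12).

u·v = 17·20 + 12·14 + (-2)·(-12) = 340 + 168 + 24 = 532
|u| = √(17² + 12² + (-2)²) = √437 ≈ 20.9
|v| = √(20² + 14² + (-12)²) = √740 ≈ 27.2
cos θ = (u·v)/(|u||v|) = 532/(20.9·27.2) ≈ 0.9355
θ = arccos(0.9355) ≈ 20.69°

20.69°


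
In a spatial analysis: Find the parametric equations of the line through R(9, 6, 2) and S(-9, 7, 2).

Direction vector d = S - R = (-9 - 9, 7 - 6, 2 - 2) = (-18, 1, 0)
Parametric form r = R + t·d:
x = 9 - 18t, y = 6 + t, z = 2

x = 9 - 18t, y = 6 + t, z = 2


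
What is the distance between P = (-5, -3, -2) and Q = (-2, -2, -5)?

d = √[(x₂-x₁)² + (y₂-y₁)² + (z₂-z₁)²]
  = √[3² + 1² + (-3)²]
  = √[9 + 1 + 9]
  = √19
  ≈ 4.359

4.359


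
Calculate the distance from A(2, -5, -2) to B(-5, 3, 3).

d = √[(x₂-x₁)² + (y₂-y₁)² + (z₂-z₁)²]
  = √[(-7)² + 8² + 5²]
  = √[49 + 64 + 25]
  = √138
  ≈ 11.75

11.75


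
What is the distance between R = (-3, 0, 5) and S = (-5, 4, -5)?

d = √[(x₂-x₁)² + (y₂-y₁)² + (z₂-z₁)²]
  = √[(-2)² + 4² + (-10)²]
  = √[4 + 16 + 100]
  = √120
  ≈ 10.95

10.95


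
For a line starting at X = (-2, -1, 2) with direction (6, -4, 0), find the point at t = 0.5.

P(t) = X + t·d
  = (-2 + 6·0.5, -1 + (-4)·0.5, 2 + 0·0.5)
  = (-2 + 3, -1 - 2, 2 + 0)
  = (1, -3, 2)

(1, -3, 2)


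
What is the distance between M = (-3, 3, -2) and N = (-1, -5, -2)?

d = √[(x₂-x₁)² + (y₂-y₁)² + (z₂-z₁)²]
  = √[2² + (-8)² + 0²]
  = √[4 + 64 + 0]
  = √68
  ≈ 8.246

8.246


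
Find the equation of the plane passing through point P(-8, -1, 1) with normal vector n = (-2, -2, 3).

The plane through P with normal n = (a, b, c) satisfies n·(r - P) = 0,
i.e. ax + by + cz = a·x₀ + b·y₀ + c·z₀.
d = (-2)·(-8) + (-2)·(-1) + 3·1
  = 16 + 2 + 3
  = 21
Equation: -2x - 2y + 3z = 21

-2x - 2y + 3z = 21


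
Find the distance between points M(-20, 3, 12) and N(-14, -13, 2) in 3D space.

d = √[(x₂-x₁)² + (y₂-y₁)² + (z₂-z₁)²]
  = √[6² + (-16)² + (-10)²]
  = √[36 + 256 + 100]
  = √392
  ≈ 19.8

19.8


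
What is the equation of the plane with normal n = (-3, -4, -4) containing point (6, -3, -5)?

The plane through P with normal n = (a, b, c) satisfies n·(r - P) = 0,
i.e. ax + by + cz = a·x₀ + b·y₀ + c·z₀.
d = (-3)·6 + (-4)·(-3) + (-4)·(-5)
  = -18 + 12 + 20
  = 14
Equation: -3x - 4y - 4z = 14

-3x - 4y - 4z = 14


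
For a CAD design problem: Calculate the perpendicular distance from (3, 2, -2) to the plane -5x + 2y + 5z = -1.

distance = |a·x₀ + b·y₀ + c·z₀ - d| / √(a² + b² + c²)
  = |(-5)·3 + 2·2 + 5·(-2) - (-1)| / √((-5)² + 2² + 5²)
  = |-15 + 4 - 10 + 1| / √(25 + 4 + 25)
  = |-20| / √54
  = 20 / 7.348
  ≈ 2.722

2.722


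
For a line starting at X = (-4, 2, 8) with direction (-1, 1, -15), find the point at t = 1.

P(t) = X + t·d
  = (-4 + (-1)·1, 2 + 1·1, 8 + (-15)·1)
  = (-4 - 1, 2 + 1, 8 - 15)
  = (-5, 3, -7)

(-5, 3, -7)


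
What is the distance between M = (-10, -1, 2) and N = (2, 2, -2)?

d = √[(x₂-x₁)² + (y₂-y₁)² + (z₂-z₁)²]
  = √[12² + 3² + (-4)²]
  = √[144 + 9 + 16]
  = √169
  ≈ 13

13


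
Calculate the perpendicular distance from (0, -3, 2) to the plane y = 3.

distance = |a·x₀ + b·y₀ + c·z₀ - d| / √(a² + b² + c²)
  = |0·0 + 1·(-3) + 0·2 - 3| / √(0² + 1² + 0²)
  = |0 - 3 + 0 - 3| / √(0 + 1 + 0)
  = |-6| / √1
  = 6 / 1
  ≈ 6

6


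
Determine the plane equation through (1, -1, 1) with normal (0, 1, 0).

The plane through P with normal n = (a, b, c) satisfies n·(r - P) = 0,
i.e. ax + by + cz = a·x₀ + b·y₀ + c·z₀.
d = 0·1 + 1·(-1) + 0·1
  = 0 - 1 + 0
  = -1
Equation: y = -1

y = -1


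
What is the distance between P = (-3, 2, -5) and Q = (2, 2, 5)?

d = √[(x₂-x₁)² + (y₂-y₁)² + (z₂-z₁)²]
  = √[5² + 0² + 10²]
  = √[25 + 0 + 100]
  = √125
  ≈ 11.18

11.18


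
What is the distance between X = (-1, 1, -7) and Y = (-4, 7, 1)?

d = √[(x₂-x₁)² + (y₂-y₁)² + (z₂-z₁)²]
  = √[(-3)² + 6² + 8²]
  = √[9 + 36 + 64]
  = √109
  ≈ 10.44

10.44


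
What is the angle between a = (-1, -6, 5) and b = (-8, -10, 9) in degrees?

a·b = (-1)·(-8) + (-6)·(-10) + 5·9 = 8 + 60 + 45 = 113
|a| = √((-1)² + (-6)² + 5²) = √62 ≈ 7.874
|b| = √((-8)² + (-10)² + 9²) = √245 ≈ 15.65
cos θ = (a·b)/(|a||b|) = 113/(7.874·15.65) ≈ 0.9169
θ = arccos(0.9169) ≈ 23.53°

23.53°


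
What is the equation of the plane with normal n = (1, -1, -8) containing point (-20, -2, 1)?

The plane through P with normal n = (a, b, c) satisfies n·(r - P) = 0,
i.e. ax + by + cz = a·x₀ + b·y₀ + c·z₀.
d = 1·(-20) + (-1)·(-2) + (-8)·1
  = -20 + 2 - 8
  = -26
Equation: x - y - 8z = -26

x - y - 8z = -26


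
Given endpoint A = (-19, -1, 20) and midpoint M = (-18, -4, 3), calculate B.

B = 2M - A
  = (2·(-18) - (-19), 2·(-4) - (-1), 2·3 - 20)
  = (-36 + 19, -8 + 1, 6 - 20)
  = (-17, -7, -14)

(-17, -7, -14)


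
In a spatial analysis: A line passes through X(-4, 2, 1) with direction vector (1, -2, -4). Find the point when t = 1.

P(t) = X + t·d
  = (-4 + 1·1, 2 + (-2)·1, 1 + (-4)·1)
  = (-4 + 1, 2 - 2, 1 - 4)
  = (-3, 0, -3)

(-3, 0, -3)


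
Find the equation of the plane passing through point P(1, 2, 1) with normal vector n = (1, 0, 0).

The plane through P with normal n = (a, b, c) satisfies n·(r - P) = 0,
i.e. ax + by + cz = a·x₀ + b·y₀ + c·z₀.
d = 1·1 + 0·2 + 0·1
  = 1 + 0 + 0
  = 1
Equation: x = 1

x = 1


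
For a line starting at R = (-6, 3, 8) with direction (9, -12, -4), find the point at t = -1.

P(t) = R + t·d
  = (-6 + 9·(-1), 3 + (-12)·(-1), 8 + (-4)·(-1))
  = (-6 - 9, 3 + 12, 8 + 4)
  = (-15, 15, 12)

(-15, 15, 12)


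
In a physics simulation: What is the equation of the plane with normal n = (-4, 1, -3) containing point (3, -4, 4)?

The plane through P with normal n = (a, b, c) satisfies n·(r - P) = 0,
i.e. ax + by + cz = a·x₀ + b·y₀ + c·z₀.
d = (-4)·3 + 1·(-4) + (-3)·4
  = -12 - 4 - 12
  = -28
Equation: -4x + y - 3z = -28

-4x + y - 3z = -28


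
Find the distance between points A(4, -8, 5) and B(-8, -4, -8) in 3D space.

d = √[(x₂-x₁)² + (y₂-y₁)² + (z₂-z₁)²]
  = √[(-12)² + 4² + (-13)²]
  = √[144 + 16 + 169]
  = √329
  ≈ 18.14

18.14


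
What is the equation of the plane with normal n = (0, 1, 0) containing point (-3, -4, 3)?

The plane through P with normal n = (a, b, c) satisfies n·(r - P) = 0,
i.e. ax + by + cz = a·x₀ + b·y₀ + c·z₀.
d = 0·(-3) + 1·(-4) + 0·3
  = 0 - 4 + 0
  = -4
Equation: y = -4

y = -4


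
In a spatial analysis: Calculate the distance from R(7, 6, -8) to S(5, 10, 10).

d = √[(x₂-x₁)² + (y₂-y₁)² + (z₂-z₁)²]
  = √[(-2)² + 4² + 18²]
  = √[4 + 16 + 324]
  = √344
  ≈ 18.55

18.55


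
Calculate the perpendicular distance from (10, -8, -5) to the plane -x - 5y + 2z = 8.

distance = |a·x₀ + b·y₀ + c·z₀ - d| / √(a² + b² + c²)
  = |(-1)·10 + (-5)·(-8) + 2·(-5) - 8| / √((-1)² + (-5)² + 2²)
  = |-10 + 40 - 10 - 8| / √(1 + 25 + 4)
  = |12| / √30
  = 12 / 5.477
  ≈ 2.191

2.191


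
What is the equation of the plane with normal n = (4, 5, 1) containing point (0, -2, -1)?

The plane through P with normal n = (a, b, c) satisfies n·(r - P) = 0,
i.e. ax + by + cz = a·x₀ + b·y₀ + c·z₀.
d = 4·0 + 5·(-2) + 1·(-1)
  = 0 - 10 - 1
  = -11
Equation: 4x + 5y + z = -11

4x + 5y + z = -11


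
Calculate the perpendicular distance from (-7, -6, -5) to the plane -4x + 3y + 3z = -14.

distance = |a·x₀ + b·y₀ + c·z₀ - d| / √(a² + b² + c²)
  = |(-4)·(-7) + 3·(-6) + 3·(-5) - (-14)| / √((-4)² + 3² + 3²)
  = |28 - 18 - 15 + 14| / √(16 + 9 + 9)
  = |9| / √34
  = 9 / 5.831
  ≈ 1.543

1.543


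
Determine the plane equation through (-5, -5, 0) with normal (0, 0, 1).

The plane through P with normal n = (a, b, c) satisfies n·(r - P) = 0,
i.e. ax + by + cz = a·x₀ + b·y₀ + c·z₀.
d = 0·(-5) + 0·(-5) + 1·0
  = 0 + 0 + 0
  = 0
Equation: z = 0

z = 0


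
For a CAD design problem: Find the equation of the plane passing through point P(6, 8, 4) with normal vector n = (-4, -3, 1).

The plane through P with normal n = (a, b, c) satisfies n·(r - P) = 0,
i.e. ax + by + cz = a·x₀ + b·y₀ + c·z₀.
d = (-4)·6 + (-3)·8 + 1·4
  = -24 - 24 + 4
  = -44
Equation: -4x - 3y + z = -44

-4x - 3y + z = -44


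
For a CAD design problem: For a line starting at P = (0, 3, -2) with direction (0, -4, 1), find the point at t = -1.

P(t) = P + t·d
  = (0 + 0·(-1), 3 + (-4)·(-1), -2 + 1·(-1))
  = (0 + 0, 3 + 4, -2 - 1)
  = (0, 7, -3)

(0, 7, -3)


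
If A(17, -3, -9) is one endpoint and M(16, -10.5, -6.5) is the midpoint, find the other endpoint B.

B = 2M - A
  = (2·16 - 17, 2·(-10.5) - (-3), 2·(-6.5) - (-9))
  = (32 - 17, -21 + 3, -13 + 9)
  = (15, -18, -4)

(15, -18, -4)


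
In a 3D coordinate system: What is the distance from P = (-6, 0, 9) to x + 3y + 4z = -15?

distance = |a·x₀ + b·y₀ + c·z₀ - d| / √(a² + b² + c²)
  = |1·(-6) + 3·0 + 4·9 - (-15)| / √(1² + 3² + 4²)
  = |-6 + 0 + 36 + 15| / √(1 + 9 + 16)
  = |45| / √26
  = 45 / 5.099
  ≈ 8.825

8.825


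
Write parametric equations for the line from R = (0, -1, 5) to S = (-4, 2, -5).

Direction vector d = S - R = (-4 + 0, 2 + 1, -5 - 5) = (-4, 3, -10)
Parametric form r = R + t·d:
x = 0 - 4t, y = -1 + 3t, z = 5 - 10t

x = 0 - 4t, y = -1 + 3t, z = 5 - 10t


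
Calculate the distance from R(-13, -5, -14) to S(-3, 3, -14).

d = √[(x₂-x₁)² + (y₂-y₁)² + (z₂-z₁)²]
  = √[10² + 8² + 0²]
  = √[100 + 64 + 0]
  = √164
  ≈ 12.81

12.81


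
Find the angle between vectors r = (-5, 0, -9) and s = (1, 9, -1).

r·s = (-5)·1 + 0·9 + (-9)·(-1) = -5 + 0 + 9 = 4
|r| = √((-5)² + 0² + (-9)²) = √106 ≈ 10.3
|s| = √(1² + 9² + (-1)²) = √83 ≈ 9.11
cos θ = (r·s)/(|r||s|) = 4/(10.3·9.11) ≈ 0.04264
θ = arccos(0.04264) ≈ 87.56°

87.56°


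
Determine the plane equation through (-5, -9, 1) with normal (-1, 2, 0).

The plane through P with normal n = (a, b, c) satisfies n·(r - P) = 0,
i.e. ax + by + cz = a·x₀ + b·y₀ + c·z₀.
d = (-1)·(-5) + 2·(-9) + 0·1
  = 5 - 18 + 0
  = -13
Equation: -x + 2y = -13

-x + 2y = -13


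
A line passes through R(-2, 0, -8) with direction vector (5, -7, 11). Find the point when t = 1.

P(t) = R + t·d
  = (-2 + 5·1, 0 + (-7)·1, -8 + 11·1)
  = (-2 + 5, 0 - 7, -8 + 11)
  = (3, -7, 3)

(3, -7, 3)


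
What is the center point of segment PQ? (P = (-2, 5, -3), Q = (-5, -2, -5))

M = ((x₁+x₂)/2, (y₁+y₂)/2, (z₁+z₂)/2)
  = ((-2 - 5)/2, (5 - 2)/2, (-3 - 5)/2)
  = (-7/2, 3/2, -8/2)
  = (-3.5, 1.5, -4)

(-3.5, 1.5, -4)


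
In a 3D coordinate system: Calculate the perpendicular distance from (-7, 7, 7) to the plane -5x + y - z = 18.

distance = |a·x₀ + b·y₀ + c·z₀ - d| / √(a² + b² + c²)
  = |(-5)·(-7) + 1·7 + (-1)·7 - 18| / √((-5)² + 1² + (-1)²)
  = |35 + 7 - 7 - 18| / √(25 + 1 + 1)
  = |17| / √27
  = 17 / 5.196
  ≈ 3.272

3.272


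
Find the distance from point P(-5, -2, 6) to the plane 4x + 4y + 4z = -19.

distance = |a·x₀ + b·y₀ + c·z₀ - d| / √(a² + b² + c²)
  = |4·(-5) + 4·(-2) + 4·6 - (-19)| / √(4² + 4² + 4²)
  = |-20 - 8 + 24 + 19| / √(16 + 16 + 16)
  = |15| / √48
  = 15 / 6.928
  ≈ 2.165

2.165


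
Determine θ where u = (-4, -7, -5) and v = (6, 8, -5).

u·v = (-4)·6 + (-7)·8 + (-5)·(-5) = -24 - 56 + 25 = -55
|u| = √((-4)² + (-7)² + (-5)²) = √90 ≈ 9.487
|v| = √(6² + 8² + (-5)²) = √125 ≈ 11.18
cos θ = (u·v)/(|u||v|) = -55/(9.487·11.18) ≈ -0.5185
θ = arccos(-0.5185) ≈ 121.2°

121.2°


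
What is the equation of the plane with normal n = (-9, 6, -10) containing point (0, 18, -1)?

The plane through P with normal n = (a, b, c) satisfies n·(r - P) = 0,
i.e. ax + by + cz = a·x₀ + b·y₀ + c·z₀.
d = (-9)·0 + 6·18 + (-10)·(-1)
  = 0 + 108 + 10
  = 118
Equation: -9x + 6y - 10z = 118

-9x + 6y - 10z = 118


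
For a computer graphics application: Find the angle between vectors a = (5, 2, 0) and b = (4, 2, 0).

a·b = 5·4 + 2·2 + 0·0 = 20 + 4 + 0 = 24
|a| = √(5² + 2² + 0²) = √29 ≈ 5.385
|b| = √(4² + 2² + 0²) = √20 ≈ 4.472
cos θ = (a·b)/(|a||b|) = 24/(5.385·4.472) ≈ 0.9965
θ = arccos(0.9965) ≈ 4.764°

4.764°


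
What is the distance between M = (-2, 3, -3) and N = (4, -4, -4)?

d = √[(x₂-x₁)² + (y₂-y₁)² + (z₂-z₁)²]
  = √[6² + (-7)² + (-1)²]
  = √[36 + 49 + 1]
  = √86
  ≈ 9.274

9.274


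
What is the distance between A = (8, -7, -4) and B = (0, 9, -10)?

d = √[(x₂-x₁)² + (y₂-y₁)² + (z₂-z₁)²]
  = √[(-8)² + 16² + (-6)²]
  = √[64 + 256 + 36]
  = √356
  ≈ 18.87

18.87


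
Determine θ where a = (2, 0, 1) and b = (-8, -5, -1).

a·b = 2·(-8) + 0·(-5) + 1·(-1) = -16 + 0 - 1 = -17
|a| = √(2² + 0² + 1²) = √5 ≈ 2.236
|b| = √((-8)² + (-5)² + (-1)²) = √90 ≈ 9.487
cos θ = (a·b)/(|a||b|) = -17/(2.236·9.487) ≈ -0.8014
θ = arccos(-0.8014) ≈ 143.3°

143.3°


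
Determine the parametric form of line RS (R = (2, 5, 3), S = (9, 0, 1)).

Direction vector d = S - R = (9 - 2, 0 - 5, 1 - 3) = (7, -5, -2)
Parametric form r = R + t·d:
x = 2 + 7t, y = 5 - 5t, z = 3 - 2t

x = 2 + 7t, y = 5 - 5t, z = 3 - 2t


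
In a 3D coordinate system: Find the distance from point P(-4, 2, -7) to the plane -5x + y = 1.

distance = |a·x₀ + b·y₀ + c·z₀ - d| / √(a² + b² + c²)
  = |(-5)·(-4) + 1·2 + 0·(-7) - 1| / √((-5)² + 1² + 0²)
  = |20 + 2 + 0 - 1| / √(25 + 1 + 0)
  = |21| / √26
  = 21 / 5.099
  ≈ 4.118

4.118


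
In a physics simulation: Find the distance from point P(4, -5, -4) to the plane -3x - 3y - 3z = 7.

distance = |a·x₀ + b·y₀ + c·z₀ - d| / √(a² + b² + c²)
  = |(-3)·4 + (-3)·(-5) + (-3)·(-4) - 7| / √((-3)² + (-3)² + (-3)²)
  = |-12 + 15 + 12 - 7| / √(9 + 9 + 9)
  = |8| / √27
  = 8 / 5.196
  ≈ 1.54

1.54


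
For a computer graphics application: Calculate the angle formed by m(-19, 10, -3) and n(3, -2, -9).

m·n = (-19)·3 + 10·(-2) + (-3)·(-9) = -57 - 20 + 27 = -50
|m| = √((-19)² + 10² + (-3)²) = √470 ≈ 21.68
|n| = √(3² + (-2)² + (-9)²) = √94 ≈ 9.695
cos θ = (m·n)/(|m||n|) = -50/(21.68·9.695) ≈ -0.2379
θ = arccos(-0.2379) ≈ 103.8°

103.8°


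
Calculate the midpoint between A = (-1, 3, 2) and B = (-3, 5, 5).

M = ((x₁+x₂)/2, (y₁+y₂)/2, (z₁+z₂)/2)
  = ((-1 - 3)/2, (3 + 5)/2, (2 + 5)/2)
  = (-4/2, 8/2, 7/2)
  = (-2, 4, 3.5)

(-2, 4, 3.5)


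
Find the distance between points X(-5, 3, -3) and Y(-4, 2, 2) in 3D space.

d = √[(x₂-x₁)² + (y₂-y₁)² + (z₂-z₁)²]
  = √[1² + (-1)² + 5²]
  = √[1 + 1 + 25]
  = √27
  ≈ 5.196

5.196


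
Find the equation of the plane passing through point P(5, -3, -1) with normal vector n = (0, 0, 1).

The plane through P with normal n = (a, b, c) satisfies n·(r - P) = 0,
i.e. ax + by + cz = a·x₀ + b·y₀ + c·z₀.
d = 0·5 + 0·(-3) + 1·(-1)
  = 0 + 0 - 1
  = -1
Equation: z = -1

z = -1


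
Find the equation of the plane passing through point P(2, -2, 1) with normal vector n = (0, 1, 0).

The plane through P with normal n = (a, b, c) satisfies n·(r - P) = 0,
i.e. ax + by + cz = a·x₀ + b·y₀ + c·z₀.
d = 0·2 + 1·(-2) + 0·1
  = 0 - 2 + 0
  = -2
Equation: y = -2

y = -2


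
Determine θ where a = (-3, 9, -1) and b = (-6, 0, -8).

a·b = (-3)·(-6) + 9·0 + (-1)·(-8) = 18 + 0 + 8 = 26
|a| = √((-3)² + 9² + (-1)²) = √91 ≈ 9.539
|b| = √((-6)² + 0² + (-8)²) = √100 ≈ 10
cos θ = (a·b)/(|a||b|) = 26/(9.539·10) ≈ 0.2726
θ = arccos(0.2726) ≈ 74.18°

74.18°


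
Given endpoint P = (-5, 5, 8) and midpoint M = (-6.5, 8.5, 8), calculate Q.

Q = 2M - P
  = (2·(-6.5) - (-5), 2·8.5 - 5, 2·8 - 8)
  = (-13 + 5, 17 - 5, 16 - 8)
  = (-8, 12, 8)

(-8, 12, 8)


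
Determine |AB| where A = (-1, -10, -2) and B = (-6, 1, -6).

d = √[(x₂-x₁)² + (y₂-y₁)² + (z₂-z₁)²]
  = √[(-5)² + 11² + (-4)²]
  = √[25 + 121 + 16]
  = √162
  ≈ 12.73

12.73


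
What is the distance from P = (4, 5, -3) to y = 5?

distance = |a·x₀ + b·y₀ + c·z₀ - d| / √(a² + b² + c²)
  = |0·4 + 1·5 + 0·(-3) - 5| / √(0² + 1² + 0²)
  = |0 + 5 + 0 - 5| / √(0 + 1 + 0)
  = |0| / √1
  = 0 / 1
  ≈ 0

0


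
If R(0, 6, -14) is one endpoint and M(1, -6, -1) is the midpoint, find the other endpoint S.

S = 2M - R
  = (2·1 - 0, 2·(-6) - 6, 2·(-1) - (-14))
  = (2 + 0, -12 - 6, -2 + 14)
  = (2, -18, 12)

(2, -18, 12)


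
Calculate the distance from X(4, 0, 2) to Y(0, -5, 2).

d = √[(x₂-x₁)² + (y₂-y₁)² + (z₂-z₁)²]
  = √[(-4)² + (-5)² + 0²]
  = √[16 + 25 + 0]
  = √41
  ≈ 6.403

6.403


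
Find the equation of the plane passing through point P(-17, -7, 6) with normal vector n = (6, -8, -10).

The plane through P with normal n = (a, b, c) satisfies n·(r - P) = 0,
i.e. ax + by + cz = a·x₀ + b·y₀ + c·z₀.
d = 6·(-17) + (-8)·(-7) + (-10)·6
  = -102 + 56 - 60
  = -106
Equation: 6x - 8y - 10z = -106

6x - 8y - 10z = -106


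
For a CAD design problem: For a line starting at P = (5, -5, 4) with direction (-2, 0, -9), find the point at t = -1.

P(t) = P + t·d
  = (5 + (-2)·(-1), -5 + 0·(-1), 4 + (-9)·(-1))
  = (5 + 2, -5 + 0, 4 + 9)
  = (7, -5, 13)

(7, -5, 13)


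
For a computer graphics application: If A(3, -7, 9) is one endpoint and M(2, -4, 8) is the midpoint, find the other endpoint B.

B = 2M - A
  = (2·2 - 3, 2·(-4) - (-7), 2·8 - 9)
  = (4 - 3, -8 + 7, 16 - 9)
  = (1, -1, 7)

(1, -1, 7)


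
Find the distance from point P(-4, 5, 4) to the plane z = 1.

distance = |a·x₀ + b·y₀ + c·z₀ - d| / √(a² + b² + c²)
  = |0·(-4) + 0·5 + 1·4 - 1| / √(0² + 0² + 1²)
  = |0 + 0 + 4 - 1| / √(0 + 0 + 1)
  = |3| / √1
  = 3 / 1
  ≈ 3

3


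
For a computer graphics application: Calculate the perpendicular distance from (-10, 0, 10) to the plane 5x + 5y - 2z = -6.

distance = |a·x₀ + b·y₀ + c·z₀ - d| / √(a² + b² + c²)
  = |5·(-10) + 5·0 + (-2)·10 - (-6)| / √(5² + 5² + (-2)²)
  = |-50 + 0 - 20 + 6| / √(25 + 25 + 4)
  = |-64| / √54
  = 64 / 7.348
  ≈ 8.709

8.709


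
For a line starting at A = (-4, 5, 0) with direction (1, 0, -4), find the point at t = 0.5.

P(t) = A + t·d
  = (-4 + 1·0.5, 5 + 0·0.5, 0 + (-4)·0.5)
  = (-4 + 0.5, 5 + 0, 0 - 2)
  = (-3.5, 5, -2)

(-3.5, 5, -2)


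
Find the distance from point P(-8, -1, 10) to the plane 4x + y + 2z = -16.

distance = |a·x₀ + b·y₀ + c·z₀ - d| / √(a² + b² + c²)
  = |4·(-8) + 1·(-1) + 2·10 - (-16)| / √(4² + 1² + 2²)
  = |-32 - 1 + 20 + 16| / √(16 + 1 + 4)
  = |3| / √21
  = 3 / 4.583
  ≈ 0.6547

0.6547


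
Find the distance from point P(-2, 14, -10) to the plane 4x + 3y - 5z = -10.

distance = |a·x₀ + b·y₀ + c·z₀ - d| / √(a² + b² + c²)
  = |4·(-2) + 3·14 + (-5)·(-10) - (-10)| / √(4² + 3² + (-5)²)
  = |-8 + 42 + 50 + 10| / √(16 + 9 + 25)
  = |94| / √50
  = 94 / 7.071
  ≈ 13.29

13.29


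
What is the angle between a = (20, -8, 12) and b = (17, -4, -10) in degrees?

a·b = 20·17 + (-8)·(-4) + 12·(-10) = 340 + 32 - 120 = 252
|a| = √(20² + (-8)² + 12²) = √608 ≈ 24.66
|b| = √(17² + (-4)² + (-10)²) = √405 ≈ 20.12
cos θ = (a·b)/(|a||b|) = 252/(24.66·20.12) ≈ 0.5078
θ = arccos(0.5078) ≈ 59.48°

59.48°


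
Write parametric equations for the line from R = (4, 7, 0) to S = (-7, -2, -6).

Direction vector d = S - R = (-7 - 4, -2 - 7, -6 + 0) = (-11, -9, -6)
Parametric form r = R + t·d:
x = 4 - 11t, y = 7 - 9t, z = 0 - 6t

x = 4 - 11t, y = 7 - 9t, z = 0 - 6t


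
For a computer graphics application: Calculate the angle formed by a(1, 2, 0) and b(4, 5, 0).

a·b = 1·4 + 2·5 + 0·0 = 4 + 10 + 0 = 14
|a| = √(1² + 2² + 0²) = √5 ≈ 2.236
|b| = √(4² + 5² + 0²) = √41 ≈ 6.403
cos θ = (a·b)/(|a||b|) = 14/(2.236·6.403) ≈ 0.9778
θ = arccos(0.9778) ≈ 12.09°

12.09°


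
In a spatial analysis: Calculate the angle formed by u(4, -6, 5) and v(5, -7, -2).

u·v = 4·5 + (-6)·(-7) + 5·(-2) = 20 + 42 - 10 = 52
|u| = √(4² + (-6)² + 5²) = √77 ≈ 8.775
|v| = √(5² + (-7)² + (-2)²) = √78 ≈ 8.832
cos θ = (u·v)/(|u||v|) = 52/(8.775·8.832) ≈ 0.671
θ = arccos(0.671) ≈ 47.86°

47.86°


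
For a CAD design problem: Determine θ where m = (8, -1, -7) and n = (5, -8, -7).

m·n = 8·5 + (-1)·(-8) + (-7)·(-7) = 40 + 8 + 49 = 97
|m| = √(8² + (-1)² + (-7)²) = √114 ≈ 10.68
|n| = √(5² + (-8)² + (-7)²) = √138 ≈ 11.75
cos θ = (m·n)/(|m||n|) = 97/(10.68·11.75) ≈ 0.7734
θ = arccos(0.7734) ≈ 39.34°

39.34°


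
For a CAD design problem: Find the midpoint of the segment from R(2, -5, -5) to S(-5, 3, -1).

M = ((x₁+x₂)/2, (y₁+y₂)/2, (z₁+z₂)/2)
  = ((2 - 5)/2, (-5 + 3)/2, (-5 - 1)/2)
  = (-3/2, -2/2, -6/2)
  = (-1.5, -1, -3)

(-1.5, -1, -3)


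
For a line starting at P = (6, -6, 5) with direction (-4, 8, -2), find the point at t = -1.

P(t) = P + t·d
  = (6 + (-4)·(-1), -6 + 8·(-1), 5 + (-2)·(-1))
  = (6 + 4, -6 - 8, 5 + 2)
  = (10, -14, 7)

(10, -14, 7)


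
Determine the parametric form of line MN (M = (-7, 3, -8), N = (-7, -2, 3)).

Direction vector d = N - M = (-7 + 7, -2 - 3, 3 + 8) = (0, -5, 11)
Parametric form r = M + t·d:
x = -7, y = 3 - 5t, z = -8 + 11t

x = -7, y = 3 - 5t, z = -8 + 11t


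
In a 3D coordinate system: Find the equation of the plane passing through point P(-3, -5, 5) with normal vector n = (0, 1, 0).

The plane through P with normal n = (a, b, c) satisfies n·(r - P) = 0,
i.e. ax + by + cz = a·x₀ + b·y₀ + c·z₀.
d = 0·(-3) + 1·(-5) + 0·5
  = 0 - 5 + 0
  = -5
Equation: y = -5

y = -5


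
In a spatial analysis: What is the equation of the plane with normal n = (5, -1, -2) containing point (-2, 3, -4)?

The plane through P with normal n = (a, b, c) satisfies n·(r - P) = 0,
i.e. ax + by + cz = a·x₀ + b·y₀ + c·z₀.
d = 5·(-2) + (-1)·3 + (-2)·(-4)
  = -10 - 3 + 8
  = -5
Equation: 5x - y - 2z = -5

5x - y - 2z = -5


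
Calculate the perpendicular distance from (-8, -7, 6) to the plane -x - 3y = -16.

distance = |a·x₀ + b·y₀ + c·z₀ - d| / √(a² + b² + c²)
  = |(-1)·(-8) + (-3)·(-7) + 0·6 - (-16)| / √((-1)² + (-3)² + 0²)
  = |8 + 21 + 0 + 16| / √(1 + 9 + 0)
  = |45| / √10
  = 45 / 3.162
  ≈ 14.23

14.23


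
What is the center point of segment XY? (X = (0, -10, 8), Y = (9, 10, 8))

M = ((x₁+x₂)/2, (y₁+y₂)/2, (z₁+z₂)/2)
  = ((0 + 9)/2, (-10 + 10)/2, (8 + 8)/2)
  = (9/2, 0/2, 16/2)
  = (4.5, 0, 8)

(4.5, 0, 8)


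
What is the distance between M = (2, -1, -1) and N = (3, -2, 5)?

d = √[(x₂-x₁)² + (y₂-y₁)² + (z₂-z₁)²]
  = √[1² + (-1)² + 6²]
  = √[1 + 1 + 36]
  = √38
  ≈ 6.164

6.164


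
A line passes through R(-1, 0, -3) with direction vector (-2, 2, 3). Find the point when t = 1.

P(t) = R + t·d
  = (-1 + (-2)·1, 0 + 2·1, -3 + 3·1)
  = (-1 - 2, 0 + 2, -3 + 3)
  = (-3, 2, 0)

(-3, 2, 0)


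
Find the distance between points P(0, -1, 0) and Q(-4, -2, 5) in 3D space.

d = √[(x₂-x₁)² + (y₂-y₁)² + (z₂-z₁)²]
  = √[(-4)² + (-1)² + 5²]
  = √[16 + 1 + 25]
  = √42
  ≈ 6.481

6.481


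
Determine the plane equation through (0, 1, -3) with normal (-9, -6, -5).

The plane through P with normal n = (a, b, c) satisfies n·(r - P) = 0,
i.e. ax + by + cz = a·x₀ + b·y₀ + c·z₀.
d = (-9)·0 + (-6)·1 + (-5)·(-3)
  = 0 - 6 + 15
  = 9
Equation: -9x - 6y - 5z = 9

-9x - 6y - 5z = 9


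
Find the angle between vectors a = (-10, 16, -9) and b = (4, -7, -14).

a·b = (-10)·4 + 16·(-7) + (-9)·(-14) = -40 - 112 + 126 = -26
|a| = √((-10)² + 16² + (-9)²) = √437 ≈ 20.9
|b| = √(4² + (-7)² + (-14)²) = √261 ≈ 16.16
cos θ = (a·b)/(|a||b|) = -26/(20.9·16.16) ≈ -0.07699
θ = arccos(-0.07699) ≈ 94.42°

94.42°


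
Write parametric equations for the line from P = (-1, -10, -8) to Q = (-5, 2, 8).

Direction vector d = Q - P = (-5 + 1, 2 + 10, 8 + 8) = (-4, 12, 16)
Parametric form r = P + t·d:
x = -1 - 4t, y = -10 + 12t, z = -8 + 16t

x = -1 - 4t, y = -10 + 12t, z = -8 + 16t


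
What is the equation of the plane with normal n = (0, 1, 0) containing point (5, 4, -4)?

The plane through P with normal n = (a, b, c) satisfies n·(r - P) = 0,
i.e. ax + by + cz = a·x₀ + b·y₀ + c·z₀.
d = 0·5 + 1·4 + 0·(-4)
  = 0 + 4 + 0
  = 4
Equation: y = 4

y = 4


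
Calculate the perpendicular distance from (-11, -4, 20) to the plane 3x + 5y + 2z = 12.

distance = |a·x₀ + b·y₀ + c·z₀ - d| / √(a² + b² + c²)
  = |3·(-11) + 5·(-4) + 2·20 - 12| / √(3² + 5² + 2²)
  = |-33 - 20 + 40 - 12| / √(9 + 25 + 4)
  = |-25| / √38
  = 25 / 6.164
  ≈ 4.056

4.056


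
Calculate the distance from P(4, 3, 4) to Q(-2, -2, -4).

d = √[(x₂-x₁)² + (y₂-y₁)² + (z₂-z₁)²]
  = √[(-6)² + (-5)² + (-8)²]
  = √[36 + 25 + 64]
  = √125
  ≈ 11.18

11.18


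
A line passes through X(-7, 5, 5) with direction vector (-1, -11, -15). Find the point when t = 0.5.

P(t) = X + t·d
  = (-7 + (-1)·0.5, 5 + (-11)·0.5, 5 + (-15)·0.5)
  = (-7 - 0.5, 5 - 5.5, 5 - 7.5)
  = (-7.5, -0.5, -2.5)

(-7.5, -0.5, -2.5)


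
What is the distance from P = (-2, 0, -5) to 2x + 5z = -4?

distance = |a·x₀ + b·y₀ + c·z₀ - d| / √(a² + b² + c²)
  = |2·(-2) + 0·0 + 5·(-5) - (-4)| / √(2² + 0² + 5²)
  = |-4 + 0 - 25 + 4| / √(4 + 0 + 25)
  = |-25| / √29
  = 25 / 5.385
  ≈ 4.642

4.642


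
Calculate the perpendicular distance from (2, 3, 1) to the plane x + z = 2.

distance = |a·x₀ + b·y₀ + c·z₀ - d| / √(a² + b² + c²)
  = |1·2 + 0·3 + 1·1 - 2| / √(1² + 0² + 1²)
  = |2 + 0 + 1 - 2| / √(1 + 0 + 1)
  = |1| / √2
  = 1 / 1.414
  ≈ 0.7071

0.7071


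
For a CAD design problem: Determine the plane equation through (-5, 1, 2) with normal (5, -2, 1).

The plane through P with normal n = (a, b, c) satisfies n·(r - P) = 0,
i.e. ax + by + cz = a·x₀ + b·y₀ + c·z₀.
d = 5·(-5) + (-2)·1 + 1·2
  = -25 - 2 + 2
  = -25
Equation: 5x - 2y + z = -25

5x - 2y + z = -25


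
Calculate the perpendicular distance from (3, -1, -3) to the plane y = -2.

distance = |a·x₀ + b·y₀ + c·z₀ - d| / √(a² + b² + c²)
  = |0·3 + 1·(-1) + 0·(-3) - (-2)| / √(0² + 1² + 0²)
  = |0 - 1 + 0 + 2| / √(0 + 1 + 0)
  = |1| / √1
  = 1 / 1
  ≈ 1

1


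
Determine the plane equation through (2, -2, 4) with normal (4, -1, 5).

The plane through P with normal n = (a, b, c) satisfies n·(r - P) = 0,
i.e. ax + by + cz = a·x₀ + b·y₀ + c·z₀.
d = 4·2 + (-1)·(-2) + 5·4
  = 8 + 2 + 20
  = 30
Equation: 4x - y + 5z = 30

4x - y + 5z = 30


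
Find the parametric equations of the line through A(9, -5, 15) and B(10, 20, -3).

Direction vector d = B - A = (10 - 9, 20 + 5, -3 - 15) = (1, 25, -18)
Parametric form r = A + t·d:
x = 9 + t, y = -5 + 25t, z = 15 - 18t

x = 9 + t, y = -5 + 25t, z = 15 - 18t


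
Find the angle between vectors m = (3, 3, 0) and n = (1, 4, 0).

m·n = 3·1 + 3·4 + 0·0 = 3 + 12 + 0 = 15
|m| = √(3² + 3² + 0²) = √18 ≈ 4.243
|n| = √(1² + 4² + 0²) = √17 ≈ 4.123
cos θ = (m·n)/(|m||n|) = 15/(4.243·4.123) ≈ 0.8575
θ = arccos(0.8575) ≈ 30.96°

30.96°


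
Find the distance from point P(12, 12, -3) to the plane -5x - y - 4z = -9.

distance = |a·x₀ + b·y₀ + c·z₀ - d| / √(a² + b² + c²)
  = |(-5)·12 + (-1)·12 + (-4)·(-3) - (-9)| / √((-5)² + (-1)² + (-4)²)
  = |-60 - 12 + 12 + 9| / √(25 + 1 + 16)
  = |-51| / √42
  = 51 / 6.481
  ≈ 7.869

7.869


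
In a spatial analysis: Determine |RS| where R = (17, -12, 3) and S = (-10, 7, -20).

d = √[(x₂-x₁)² + (y₂-y₁)² + (z₂-z₁)²]
  = √[(-27)² + 19² + (-23)²]
  = √[729 + 361 + 529]
  = √1619
  ≈ 40.24

40.24


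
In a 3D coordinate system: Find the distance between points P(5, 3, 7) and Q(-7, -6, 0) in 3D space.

d = √[(x₂-x₁)² + (y₂-y₁)² + (z₂-z₁)²]
  = √[(-12)² + (-9)² + (-7)²]
  = √[144 + 81 + 49]
  = √274
  ≈ 16.55

16.55


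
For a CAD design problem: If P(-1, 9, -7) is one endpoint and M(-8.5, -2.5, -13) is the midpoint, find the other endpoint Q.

Q = 2M - P
  = (2·(-8.5) - (-1), 2·(-2.5) - 9, 2·(-13) - (-7))
  = (-17 + 1, -5 - 9, -26 + 7)
  = (-16, -14, -19)

(-16, -14, -19)


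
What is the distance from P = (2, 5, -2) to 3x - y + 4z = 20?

distance = |a·x₀ + b·y₀ + c·z₀ - d| / √(a² + b² + c²)
  = |3·2 + (-1)·5 + 4·(-2) - 20| / √(3² + (-1)² + 4²)
  = |6 - 5 - 8 - 20| / √(9 + 1 + 16)
  = |-27| / √26
  = 27 / 5.099
  ≈ 5.295

5.295


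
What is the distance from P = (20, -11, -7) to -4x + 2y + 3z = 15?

distance = |a·x₀ + b·y₀ + c·z₀ - d| / √(a² + b² + c²)
  = |(-4)·20 + 2·(-11) + 3·(-7) - 15| / √((-4)² + 2² + 3²)
  = |-80 - 22 - 21 - 15| / √(16 + 4 + 9)
  = |-138| / √29
  = 138 / 5.385
  ≈ 25.63

25.63
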